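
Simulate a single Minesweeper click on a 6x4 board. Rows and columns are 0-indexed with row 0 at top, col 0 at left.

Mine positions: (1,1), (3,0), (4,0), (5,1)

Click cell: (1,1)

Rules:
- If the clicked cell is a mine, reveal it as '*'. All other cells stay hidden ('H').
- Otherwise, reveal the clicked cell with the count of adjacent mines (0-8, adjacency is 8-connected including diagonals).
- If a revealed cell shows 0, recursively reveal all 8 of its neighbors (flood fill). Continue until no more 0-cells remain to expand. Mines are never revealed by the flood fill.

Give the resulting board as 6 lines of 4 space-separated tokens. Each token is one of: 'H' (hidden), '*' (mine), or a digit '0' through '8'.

H H H H
H * H H
H H H H
H H H H
H H H H
H H H H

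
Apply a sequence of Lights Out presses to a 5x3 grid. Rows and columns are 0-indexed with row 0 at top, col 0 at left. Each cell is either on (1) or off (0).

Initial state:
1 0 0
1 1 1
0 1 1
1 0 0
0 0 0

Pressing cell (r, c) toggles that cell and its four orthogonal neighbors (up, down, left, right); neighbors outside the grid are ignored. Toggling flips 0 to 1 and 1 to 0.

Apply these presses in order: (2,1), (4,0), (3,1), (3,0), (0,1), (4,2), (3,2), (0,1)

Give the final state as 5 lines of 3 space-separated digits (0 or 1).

After press 1 at (2,1):
1 0 0
1 0 1
1 0 0
1 1 0
0 0 0

After press 2 at (4,0):
1 0 0
1 0 1
1 0 0
0 1 0
1 1 0

After press 3 at (3,1):
1 0 0
1 0 1
1 1 0
1 0 1
1 0 0

After press 4 at (3,0):
1 0 0
1 0 1
0 1 0
0 1 1
0 0 0

After press 5 at (0,1):
0 1 1
1 1 1
0 1 0
0 1 1
0 0 0

After press 6 at (4,2):
0 1 1
1 1 1
0 1 0
0 1 0
0 1 1

After press 7 at (3,2):
0 1 1
1 1 1
0 1 1
0 0 1
0 1 0

After press 8 at (0,1):
1 0 0
1 0 1
0 1 1
0 0 1
0 1 0

Answer: 1 0 0
1 0 1
0 1 1
0 0 1
0 1 0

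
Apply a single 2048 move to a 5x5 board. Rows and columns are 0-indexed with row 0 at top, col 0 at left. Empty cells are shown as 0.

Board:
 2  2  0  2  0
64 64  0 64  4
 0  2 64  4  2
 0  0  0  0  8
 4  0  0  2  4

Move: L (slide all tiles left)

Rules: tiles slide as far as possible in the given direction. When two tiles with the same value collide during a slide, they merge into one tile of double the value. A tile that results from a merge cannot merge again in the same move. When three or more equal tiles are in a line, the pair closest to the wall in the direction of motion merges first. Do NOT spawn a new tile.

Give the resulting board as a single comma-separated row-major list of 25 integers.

Slide left:
row 0: [2, 2, 0, 2, 0] -> [4, 2, 0, 0, 0]
row 1: [64, 64, 0, 64, 4] -> [128, 64, 4, 0, 0]
row 2: [0, 2, 64, 4, 2] -> [2, 64, 4, 2, 0]
row 3: [0, 0, 0, 0, 8] -> [8, 0, 0, 0, 0]
row 4: [4, 0, 0, 2, 4] -> [4, 2, 4, 0, 0]

Answer: 4, 2, 0, 0, 0, 128, 64, 4, 0, 0, 2, 64, 4, 2, 0, 8, 0, 0, 0, 0, 4, 2, 4, 0, 0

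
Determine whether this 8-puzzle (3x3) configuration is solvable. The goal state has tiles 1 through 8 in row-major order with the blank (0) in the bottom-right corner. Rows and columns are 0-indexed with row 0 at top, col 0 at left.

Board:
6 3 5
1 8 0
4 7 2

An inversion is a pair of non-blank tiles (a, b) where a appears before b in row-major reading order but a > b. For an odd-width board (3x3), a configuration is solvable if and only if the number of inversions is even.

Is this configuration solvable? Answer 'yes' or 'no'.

Answer: no

Derivation:
Inversions (pairs i<j in row-major order where tile[i] > tile[j] > 0): 15
15 is odd, so the puzzle is not solvable.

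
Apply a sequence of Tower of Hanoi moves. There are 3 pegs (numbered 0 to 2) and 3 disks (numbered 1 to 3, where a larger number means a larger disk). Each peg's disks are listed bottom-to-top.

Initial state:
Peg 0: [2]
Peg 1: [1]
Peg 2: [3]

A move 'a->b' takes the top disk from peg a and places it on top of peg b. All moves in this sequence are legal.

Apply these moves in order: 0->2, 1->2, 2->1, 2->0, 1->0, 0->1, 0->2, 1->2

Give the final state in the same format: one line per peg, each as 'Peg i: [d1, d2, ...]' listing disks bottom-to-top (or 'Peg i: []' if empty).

Answer: Peg 0: []
Peg 1: []
Peg 2: [3, 2, 1]

Derivation:
After move 1 (0->2):
Peg 0: []
Peg 1: [1]
Peg 2: [3, 2]

After move 2 (1->2):
Peg 0: []
Peg 1: []
Peg 2: [3, 2, 1]

After move 3 (2->1):
Peg 0: []
Peg 1: [1]
Peg 2: [3, 2]

After move 4 (2->0):
Peg 0: [2]
Peg 1: [1]
Peg 2: [3]

After move 5 (1->0):
Peg 0: [2, 1]
Peg 1: []
Peg 2: [3]

After move 6 (0->1):
Peg 0: [2]
Peg 1: [1]
Peg 2: [3]

After move 7 (0->2):
Peg 0: []
Peg 1: [1]
Peg 2: [3, 2]

After move 8 (1->2):
Peg 0: []
Peg 1: []
Peg 2: [3, 2, 1]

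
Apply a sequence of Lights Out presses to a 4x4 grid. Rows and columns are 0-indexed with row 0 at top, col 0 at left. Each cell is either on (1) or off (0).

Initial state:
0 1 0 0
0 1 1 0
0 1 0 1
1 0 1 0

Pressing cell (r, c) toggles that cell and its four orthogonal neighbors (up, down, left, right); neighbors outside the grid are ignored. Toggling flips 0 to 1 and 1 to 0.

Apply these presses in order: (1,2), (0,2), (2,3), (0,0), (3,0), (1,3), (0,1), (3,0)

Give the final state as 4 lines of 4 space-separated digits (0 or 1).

Answer: 0 0 1 0
1 1 0 1
0 1 0 1
1 0 1 1

Derivation:
After press 1 at (1,2):
0 1 1 0
0 0 0 1
0 1 1 1
1 0 1 0

After press 2 at (0,2):
0 0 0 1
0 0 1 1
0 1 1 1
1 0 1 0

After press 3 at (2,3):
0 0 0 1
0 0 1 0
0 1 0 0
1 0 1 1

After press 4 at (0,0):
1 1 0 1
1 0 1 0
0 1 0 0
1 0 1 1

After press 5 at (3,0):
1 1 0 1
1 0 1 0
1 1 0 0
0 1 1 1

After press 6 at (1,3):
1 1 0 0
1 0 0 1
1 1 0 1
0 1 1 1

After press 7 at (0,1):
0 0 1 0
1 1 0 1
1 1 0 1
0 1 1 1

After press 8 at (3,0):
0 0 1 0
1 1 0 1
0 1 0 1
1 0 1 1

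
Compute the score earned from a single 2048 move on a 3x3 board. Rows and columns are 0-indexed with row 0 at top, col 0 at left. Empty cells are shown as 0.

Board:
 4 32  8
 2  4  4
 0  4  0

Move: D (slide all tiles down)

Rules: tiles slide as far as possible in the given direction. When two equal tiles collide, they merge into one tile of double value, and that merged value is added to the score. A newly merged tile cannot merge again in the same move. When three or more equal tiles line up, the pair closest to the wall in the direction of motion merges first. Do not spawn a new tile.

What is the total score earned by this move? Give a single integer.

Answer: 8

Derivation:
Slide down:
col 0: [4, 2, 0] -> [0, 4, 2]  score +0 (running 0)
col 1: [32, 4, 4] -> [0, 32, 8]  score +8 (running 8)
col 2: [8, 4, 0] -> [0, 8, 4]  score +0 (running 8)
Board after move:
 0  0  0
 4 32  8
 2  8  4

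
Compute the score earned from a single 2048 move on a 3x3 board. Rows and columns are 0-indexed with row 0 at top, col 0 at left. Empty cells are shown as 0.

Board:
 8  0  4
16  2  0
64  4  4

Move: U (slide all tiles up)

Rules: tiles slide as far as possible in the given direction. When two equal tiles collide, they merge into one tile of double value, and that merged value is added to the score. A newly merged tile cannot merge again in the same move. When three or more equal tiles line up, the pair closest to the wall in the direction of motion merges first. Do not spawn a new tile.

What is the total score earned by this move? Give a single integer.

Slide up:
col 0: [8, 16, 64] -> [8, 16, 64]  score +0 (running 0)
col 1: [0, 2, 4] -> [2, 4, 0]  score +0 (running 0)
col 2: [4, 0, 4] -> [8, 0, 0]  score +8 (running 8)
Board after move:
 8  2  8
16  4  0
64  0  0

Answer: 8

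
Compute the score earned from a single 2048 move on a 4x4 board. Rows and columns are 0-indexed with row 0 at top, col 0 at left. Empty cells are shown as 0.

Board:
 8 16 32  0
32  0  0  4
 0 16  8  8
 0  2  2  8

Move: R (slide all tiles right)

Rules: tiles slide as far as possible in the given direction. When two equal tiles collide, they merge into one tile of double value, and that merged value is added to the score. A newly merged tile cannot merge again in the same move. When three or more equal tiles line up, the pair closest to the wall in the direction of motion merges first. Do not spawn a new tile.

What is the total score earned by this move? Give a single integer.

Answer: 20

Derivation:
Slide right:
row 0: [8, 16, 32, 0] -> [0, 8, 16, 32]  score +0 (running 0)
row 1: [32, 0, 0, 4] -> [0, 0, 32, 4]  score +0 (running 0)
row 2: [0, 16, 8, 8] -> [0, 0, 16, 16]  score +16 (running 16)
row 3: [0, 2, 2, 8] -> [0, 0, 4, 8]  score +4 (running 20)
Board after move:
 0  8 16 32
 0  0 32  4
 0  0 16 16
 0  0  4  8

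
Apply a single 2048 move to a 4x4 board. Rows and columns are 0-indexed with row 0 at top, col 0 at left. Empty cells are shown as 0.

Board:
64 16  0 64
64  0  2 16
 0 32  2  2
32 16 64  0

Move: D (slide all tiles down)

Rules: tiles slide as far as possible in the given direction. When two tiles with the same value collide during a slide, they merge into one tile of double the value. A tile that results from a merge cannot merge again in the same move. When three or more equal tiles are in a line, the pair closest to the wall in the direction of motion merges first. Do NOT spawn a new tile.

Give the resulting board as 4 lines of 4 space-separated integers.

Slide down:
col 0: [64, 64, 0, 32] -> [0, 0, 128, 32]
col 1: [16, 0, 32, 16] -> [0, 16, 32, 16]
col 2: [0, 2, 2, 64] -> [0, 0, 4, 64]
col 3: [64, 16, 2, 0] -> [0, 64, 16, 2]

Answer:   0   0   0   0
  0  16   0  64
128  32   4  16
 32  16  64   2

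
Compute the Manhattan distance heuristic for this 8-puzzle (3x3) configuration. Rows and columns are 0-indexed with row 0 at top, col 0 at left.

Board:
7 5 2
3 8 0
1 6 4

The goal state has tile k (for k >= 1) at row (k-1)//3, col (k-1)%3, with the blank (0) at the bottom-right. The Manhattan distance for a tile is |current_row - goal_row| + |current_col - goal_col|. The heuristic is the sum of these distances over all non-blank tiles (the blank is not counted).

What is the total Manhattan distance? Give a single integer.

Answer: 15

Derivation:
Tile 7: (0,0)->(2,0) = 2
Tile 5: (0,1)->(1,1) = 1
Tile 2: (0,2)->(0,1) = 1
Tile 3: (1,0)->(0,2) = 3
Tile 8: (1,1)->(2,1) = 1
Tile 1: (2,0)->(0,0) = 2
Tile 6: (2,1)->(1,2) = 2
Tile 4: (2,2)->(1,0) = 3
Sum: 2 + 1 + 1 + 3 + 1 + 2 + 2 + 3 = 15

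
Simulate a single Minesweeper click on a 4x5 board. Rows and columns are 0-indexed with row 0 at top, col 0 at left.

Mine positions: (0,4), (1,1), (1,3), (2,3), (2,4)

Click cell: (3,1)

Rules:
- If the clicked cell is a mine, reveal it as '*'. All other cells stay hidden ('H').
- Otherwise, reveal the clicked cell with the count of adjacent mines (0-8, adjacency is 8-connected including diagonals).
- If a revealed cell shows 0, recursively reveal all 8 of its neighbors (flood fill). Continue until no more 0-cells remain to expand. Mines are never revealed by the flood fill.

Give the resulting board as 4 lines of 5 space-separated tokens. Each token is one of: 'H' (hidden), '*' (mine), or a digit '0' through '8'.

H H H H H
H H H H H
1 1 3 H H
0 0 1 H H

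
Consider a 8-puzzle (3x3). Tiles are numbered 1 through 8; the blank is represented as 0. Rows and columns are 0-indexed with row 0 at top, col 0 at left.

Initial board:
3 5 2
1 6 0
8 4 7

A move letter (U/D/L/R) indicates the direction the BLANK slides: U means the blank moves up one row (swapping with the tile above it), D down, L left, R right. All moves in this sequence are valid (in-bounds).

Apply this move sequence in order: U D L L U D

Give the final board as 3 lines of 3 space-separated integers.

Answer: 3 5 2
0 1 6
8 4 7

Derivation:
After move 1 (U):
3 5 0
1 6 2
8 4 7

After move 2 (D):
3 5 2
1 6 0
8 4 7

After move 3 (L):
3 5 2
1 0 6
8 4 7

After move 4 (L):
3 5 2
0 1 6
8 4 7

After move 5 (U):
0 5 2
3 1 6
8 4 7

After move 6 (D):
3 5 2
0 1 6
8 4 7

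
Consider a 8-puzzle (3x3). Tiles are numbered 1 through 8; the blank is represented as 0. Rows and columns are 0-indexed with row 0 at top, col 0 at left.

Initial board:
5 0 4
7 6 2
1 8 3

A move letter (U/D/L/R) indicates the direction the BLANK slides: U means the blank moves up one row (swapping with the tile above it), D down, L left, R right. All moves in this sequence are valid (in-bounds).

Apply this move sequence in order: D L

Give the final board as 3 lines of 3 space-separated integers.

After move 1 (D):
5 6 4
7 0 2
1 8 3

After move 2 (L):
5 6 4
0 7 2
1 8 3

Answer: 5 6 4
0 7 2
1 8 3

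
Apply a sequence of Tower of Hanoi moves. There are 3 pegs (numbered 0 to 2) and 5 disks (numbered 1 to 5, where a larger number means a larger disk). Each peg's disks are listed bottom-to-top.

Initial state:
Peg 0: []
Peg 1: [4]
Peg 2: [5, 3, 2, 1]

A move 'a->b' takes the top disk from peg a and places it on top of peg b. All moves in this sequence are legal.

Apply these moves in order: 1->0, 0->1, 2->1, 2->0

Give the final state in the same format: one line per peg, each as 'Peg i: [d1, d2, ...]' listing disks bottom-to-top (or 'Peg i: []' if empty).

After move 1 (1->0):
Peg 0: [4]
Peg 1: []
Peg 2: [5, 3, 2, 1]

After move 2 (0->1):
Peg 0: []
Peg 1: [4]
Peg 2: [5, 3, 2, 1]

After move 3 (2->1):
Peg 0: []
Peg 1: [4, 1]
Peg 2: [5, 3, 2]

After move 4 (2->0):
Peg 0: [2]
Peg 1: [4, 1]
Peg 2: [5, 3]

Answer: Peg 0: [2]
Peg 1: [4, 1]
Peg 2: [5, 3]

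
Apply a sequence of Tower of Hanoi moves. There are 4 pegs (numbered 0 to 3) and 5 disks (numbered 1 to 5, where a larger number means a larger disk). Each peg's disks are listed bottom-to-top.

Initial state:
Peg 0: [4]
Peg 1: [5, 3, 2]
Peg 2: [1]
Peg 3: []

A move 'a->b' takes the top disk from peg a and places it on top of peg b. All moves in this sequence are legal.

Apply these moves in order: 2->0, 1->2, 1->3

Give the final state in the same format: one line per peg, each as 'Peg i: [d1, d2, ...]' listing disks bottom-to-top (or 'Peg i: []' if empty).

Answer: Peg 0: [4, 1]
Peg 1: [5]
Peg 2: [2]
Peg 3: [3]

Derivation:
After move 1 (2->0):
Peg 0: [4, 1]
Peg 1: [5, 3, 2]
Peg 2: []
Peg 3: []

After move 2 (1->2):
Peg 0: [4, 1]
Peg 1: [5, 3]
Peg 2: [2]
Peg 3: []

After move 3 (1->3):
Peg 0: [4, 1]
Peg 1: [5]
Peg 2: [2]
Peg 3: [3]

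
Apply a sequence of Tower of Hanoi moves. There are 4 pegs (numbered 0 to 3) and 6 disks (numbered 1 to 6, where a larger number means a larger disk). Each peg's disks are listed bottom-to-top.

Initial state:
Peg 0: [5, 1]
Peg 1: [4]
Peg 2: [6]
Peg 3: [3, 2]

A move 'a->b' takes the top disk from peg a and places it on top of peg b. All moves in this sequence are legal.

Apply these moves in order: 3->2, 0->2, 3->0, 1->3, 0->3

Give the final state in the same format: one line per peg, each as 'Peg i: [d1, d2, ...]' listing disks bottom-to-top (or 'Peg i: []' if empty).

Answer: Peg 0: [5]
Peg 1: []
Peg 2: [6, 2, 1]
Peg 3: [4, 3]

Derivation:
After move 1 (3->2):
Peg 0: [5, 1]
Peg 1: [4]
Peg 2: [6, 2]
Peg 3: [3]

After move 2 (0->2):
Peg 0: [5]
Peg 1: [4]
Peg 2: [6, 2, 1]
Peg 3: [3]

After move 3 (3->0):
Peg 0: [5, 3]
Peg 1: [4]
Peg 2: [6, 2, 1]
Peg 3: []

After move 4 (1->3):
Peg 0: [5, 3]
Peg 1: []
Peg 2: [6, 2, 1]
Peg 3: [4]

After move 5 (0->3):
Peg 0: [5]
Peg 1: []
Peg 2: [6, 2, 1]
Peg 3: [4, 3]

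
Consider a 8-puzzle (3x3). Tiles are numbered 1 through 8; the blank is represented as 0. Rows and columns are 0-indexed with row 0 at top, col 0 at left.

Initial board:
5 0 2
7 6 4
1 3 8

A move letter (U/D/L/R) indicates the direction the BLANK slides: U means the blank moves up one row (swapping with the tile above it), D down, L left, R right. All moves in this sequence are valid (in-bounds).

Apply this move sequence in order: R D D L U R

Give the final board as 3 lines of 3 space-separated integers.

After move 1 (R):
5 2 0
7 6 4
1 3 8

After move 2 (D):
5 2 4
7 6 0
1 3 8

After move 3 (D):
5 2 4
7 6 8
1 3 0

After move 4 (L):
5 2 4
7 6 8
1 0 3

After move 5 (U):
5 2 4
7 0 8
1 6 3

After move 6 (R):
5 2 4
7 8 0
1 6 3

Answer: 5 2 4
7 8 0
1 6 3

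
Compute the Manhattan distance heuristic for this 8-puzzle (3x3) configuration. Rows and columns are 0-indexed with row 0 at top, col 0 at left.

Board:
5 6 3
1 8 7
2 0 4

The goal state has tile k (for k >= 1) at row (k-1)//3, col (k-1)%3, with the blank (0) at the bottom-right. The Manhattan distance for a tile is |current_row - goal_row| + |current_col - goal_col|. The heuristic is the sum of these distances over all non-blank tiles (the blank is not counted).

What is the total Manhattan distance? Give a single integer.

Answer: 15

Derivation:
Tile 5: (0,0)->(1,1) = 2
Tile 6: (0,1)->(1,2) = 2
Tile 3: (0,2)->(0,2) = 0
Tile 1: (1,0)->(0,0) = 1
Tile 8: (1,1)->(2,1) = 1
Tile 7: (1,2)->(2,0) = 3
Tile 2: (2,0)->(0,1) = 3
Tile 4: (2,2)->(1,0) = 3
Sum: 2 + 2 + 0 + 1 + 1 + 3 + 3 + 3 = 15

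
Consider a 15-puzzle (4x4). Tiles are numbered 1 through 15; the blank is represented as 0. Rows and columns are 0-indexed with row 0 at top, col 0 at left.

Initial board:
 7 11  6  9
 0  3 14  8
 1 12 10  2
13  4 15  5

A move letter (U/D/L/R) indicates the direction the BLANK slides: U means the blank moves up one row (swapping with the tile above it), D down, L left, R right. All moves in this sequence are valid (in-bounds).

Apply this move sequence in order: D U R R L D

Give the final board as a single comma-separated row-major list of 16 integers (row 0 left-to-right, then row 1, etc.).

After move 1 (D):
 7 11  6  9
 1  3 14  8
 0 12 10  2
13  4 15  5

After move 2 (U):
 7 11  6  9
 0  3 14  8
 1 12 10  2
13  4 15  5

After move 3 (R):
 7 11  6  9
 3  0 14  8
 1 12 10  2
13  4 15  5

After move 4 (R):
 7 11  6  9
 3 14  0  8
 1 12 10  2
13  4 15  5

After move 5 (L):
 7 11  6  9
 3  0 14  8
 1 12 10  2
13  4 15  5

After move 6 (D):
 7 11  6  9
 3 12 14  8
 1  0 10  2
13  4 15  5

Answer: 7, 11, 6, 9, 3, 12, 14, 8, 1, 0, 10, 2, 13, 4, 15, 5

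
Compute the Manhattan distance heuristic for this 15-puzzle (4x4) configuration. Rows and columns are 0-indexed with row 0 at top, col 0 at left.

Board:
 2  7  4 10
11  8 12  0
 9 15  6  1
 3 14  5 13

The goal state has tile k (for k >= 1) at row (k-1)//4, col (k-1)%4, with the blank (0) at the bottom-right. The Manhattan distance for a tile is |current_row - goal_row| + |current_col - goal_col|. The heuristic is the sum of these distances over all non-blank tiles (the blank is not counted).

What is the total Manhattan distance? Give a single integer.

Tile 2: (0,0)->(0,1) = 1
Tile 7: (0,1)->(1,2) = 2
Tile 4: (0,2)->(0,3) = 1
Tile 10: (0,3)->(2,1) = 4
Tile 11: (1,0)->(2,2) = 3
Tile 8: (1,1)->(1,3) = 2
Tile 12: (1,2)->(2,3) = 2
Tile 9: (2,0)->(2,0) = 0
Tile 15: (2,1)->(3,2) = 2
Tile 6: (2,2)->(1,1) = 2
Tile 1: (2,3)->(0,0) = 5
Tile 3: (3,0)->(0,2) = 5
Tile 14: (3,1)->(3,1) = 0
Tile 5: (3,2)->(1,0) = 4
Tile 13: (3,3)->(3,0) = 3
Sum: 1 + 2 + 1 + 4 + 3 + 2 + 2 + 0 + 2 + 2 + 5 + 5 + 0 + 4 + 3 = 36

Answer: 36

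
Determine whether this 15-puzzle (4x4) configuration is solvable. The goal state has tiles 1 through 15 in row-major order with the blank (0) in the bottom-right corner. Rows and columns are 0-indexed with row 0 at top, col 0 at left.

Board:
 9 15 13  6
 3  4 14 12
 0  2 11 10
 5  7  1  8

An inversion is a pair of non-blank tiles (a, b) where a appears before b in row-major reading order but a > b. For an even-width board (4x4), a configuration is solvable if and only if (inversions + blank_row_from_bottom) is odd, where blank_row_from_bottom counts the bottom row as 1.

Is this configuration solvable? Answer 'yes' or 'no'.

Answer: no

Derivation:
Inversions: 68
Blank is in row 2 (0-indexed from top), which is row 2 counting from the bottom (bottom = 1).
68 + 2 = 70, which is even, so the puzzle is not solvable.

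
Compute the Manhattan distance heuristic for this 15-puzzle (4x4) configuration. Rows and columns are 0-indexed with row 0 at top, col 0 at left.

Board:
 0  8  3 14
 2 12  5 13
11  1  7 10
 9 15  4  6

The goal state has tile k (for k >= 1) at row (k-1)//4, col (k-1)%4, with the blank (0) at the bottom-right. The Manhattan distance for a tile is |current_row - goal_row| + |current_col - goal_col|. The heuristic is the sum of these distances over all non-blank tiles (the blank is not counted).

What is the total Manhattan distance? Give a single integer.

Answer: 38

Derivation:
Tile 8: (0,1)->(1,3) = 3
Tile 3: (0,2)->(0,2) = 0
Tile 14: (0,3)->(3,1) = 5
Tile 2: (1,0)->(0,1) = 2
Tile 12: (1,1)->(2,3) = 3
Tile 5: (1,2)->(1,0) = 2
Tile 13: (1,3)->(3,0) = 5
Tile 11: (2,0)->(2,2) = 2
Tile 1: (2,1)->(0,0) = 3
Tile 7: (2,2)->(1,2) = 1
Tile 10: (2,3)->(2,1) = 2
Tile 9: (3,0)->(2,0) = 1
Tile 15: (3,1)->(3,2) = 1
Tile 4: (3,2)->(0,3) = 4
Tile 6: (3,3)->(1,1) = 4
Sum: 3 + 0 + 5 + 2 + 3 + 2 + 5 + 2 + 3 + 1 + 2 + 1 + 1 + 4 + 4 = 38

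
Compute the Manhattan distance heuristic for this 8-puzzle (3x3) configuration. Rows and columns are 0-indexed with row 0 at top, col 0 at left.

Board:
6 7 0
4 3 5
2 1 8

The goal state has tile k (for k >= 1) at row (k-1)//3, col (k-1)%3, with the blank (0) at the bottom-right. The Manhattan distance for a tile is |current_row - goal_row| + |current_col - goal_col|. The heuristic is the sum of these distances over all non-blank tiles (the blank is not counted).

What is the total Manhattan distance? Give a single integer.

Tile 6: at (0,0), goal (1,2), distance |0-1|+|0-2| = 3
Tile 7: at (0,1), goal (2,0), distance |0-2|+|1-0| = 3
Tile 4: at (1,0), goal (1,0), distance |1-1|+|0-0| = 0
Tile 3: at (1,1), goal (0,2), distance |1-0|+|1-2| = 2
Tile 5: at (1,2), goal (1,1), distance |1-1|+|2-1| = 1
Tile 2: at (2,0), goal (0,1), distance |2-0|+|0-1| = 3
Tile 1: at (2,1), goal (0,0), distance |2-0|+|1-0| = 3
Tile 8: at (2,2), goal (2,1), distance |2-2|+|2-1| = 1
Sum: 3 + 3 + 0 + 2 + 1 + 3 + 3 + 1 = 16

Answer: 16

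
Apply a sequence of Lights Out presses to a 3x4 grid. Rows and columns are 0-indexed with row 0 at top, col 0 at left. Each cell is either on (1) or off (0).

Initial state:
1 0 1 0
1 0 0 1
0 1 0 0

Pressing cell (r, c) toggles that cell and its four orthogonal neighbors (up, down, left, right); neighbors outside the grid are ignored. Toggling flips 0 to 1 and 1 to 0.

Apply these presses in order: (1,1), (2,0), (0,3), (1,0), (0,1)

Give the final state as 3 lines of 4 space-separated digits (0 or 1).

Answer: 1 0 1 1
0 1 1 0
0 1 0 0

Derivation:
After press 1 at (1,1):
1 1 1 0
0 1 1 1
0 0 0 0

After press 2 at (2,0):
1 1 1 0
1 1 1 1
1 1 0 0

After press 3 at (0,3):
1 1 0 1
1 1 1 0
1 1 0 0

After press 4 at (1,0):
0 1 0 1
0 0 1 0
0 1 0 0

After press 5 at (0,1):
1 0 1 1
0 1 1 0
0 1 0 0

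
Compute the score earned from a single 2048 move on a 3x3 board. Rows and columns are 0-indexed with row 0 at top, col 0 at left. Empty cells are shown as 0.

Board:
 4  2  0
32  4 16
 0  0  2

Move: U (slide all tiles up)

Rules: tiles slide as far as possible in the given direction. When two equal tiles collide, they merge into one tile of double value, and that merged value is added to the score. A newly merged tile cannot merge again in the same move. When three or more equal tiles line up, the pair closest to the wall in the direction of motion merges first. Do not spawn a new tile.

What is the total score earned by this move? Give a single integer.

Slide up:
col 0: [4, 32, 0] -> [4, 32, 0]  score +0 (running 0)
col 1: [2, 4, 0] -> [2, 4, 0]  score +0 (running 0)
col 2: [0, 16, 2] -> [16, 2, 0]  score +0 (running 0)
Board after move:
 4  2 16
32  4  2
 0  0  0

Answer: 0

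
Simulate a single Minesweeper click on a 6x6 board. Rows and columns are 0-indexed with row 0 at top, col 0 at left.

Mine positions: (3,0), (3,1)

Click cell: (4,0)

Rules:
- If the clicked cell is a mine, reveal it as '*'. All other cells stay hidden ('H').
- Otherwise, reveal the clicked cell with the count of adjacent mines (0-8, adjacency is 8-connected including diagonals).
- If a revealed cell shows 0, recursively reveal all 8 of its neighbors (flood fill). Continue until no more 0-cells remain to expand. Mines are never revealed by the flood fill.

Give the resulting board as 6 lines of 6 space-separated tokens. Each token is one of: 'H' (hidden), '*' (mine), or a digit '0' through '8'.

H H H H H H
H H H H H H
H H H H H H
H H H H H H
2 H H H H H
H H H H H H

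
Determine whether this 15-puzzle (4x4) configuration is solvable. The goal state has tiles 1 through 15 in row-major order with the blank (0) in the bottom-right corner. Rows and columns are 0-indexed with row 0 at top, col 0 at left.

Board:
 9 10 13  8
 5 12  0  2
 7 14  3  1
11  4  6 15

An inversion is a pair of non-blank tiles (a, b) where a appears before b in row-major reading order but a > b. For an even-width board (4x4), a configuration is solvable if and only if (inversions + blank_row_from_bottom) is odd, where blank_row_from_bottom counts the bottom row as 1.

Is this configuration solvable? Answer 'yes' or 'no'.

Inversions: 57
Blank is in row 1 (0-indexed from top), which is row 3 counting from the bottom (bottom = 1).
57 + 3 = 60, which is even, so the puzzle is not solvable.

Answer: no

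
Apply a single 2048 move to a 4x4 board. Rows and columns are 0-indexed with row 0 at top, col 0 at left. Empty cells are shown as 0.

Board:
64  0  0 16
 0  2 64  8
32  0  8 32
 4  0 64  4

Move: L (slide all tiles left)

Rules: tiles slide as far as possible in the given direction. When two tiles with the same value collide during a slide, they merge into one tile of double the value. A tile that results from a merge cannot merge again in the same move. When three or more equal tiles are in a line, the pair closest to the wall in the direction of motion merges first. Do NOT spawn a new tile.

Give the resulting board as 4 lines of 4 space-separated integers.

Slide left:
row 0: [64, 0, 0, 16] -> [64, 16, 0, 0]
row 1: [0, 2, 64, 8] -> [2, 64, 8, 0]
row 2: [32, 0, 8, 32] -> [32, 8, 32, 0]
row 3: [4, 0, 64, 4] -> [4, 64, 4, 0]

Answer: 64 16  0  0
 2 64  8  0
32  8 32  0
 4 64  4  0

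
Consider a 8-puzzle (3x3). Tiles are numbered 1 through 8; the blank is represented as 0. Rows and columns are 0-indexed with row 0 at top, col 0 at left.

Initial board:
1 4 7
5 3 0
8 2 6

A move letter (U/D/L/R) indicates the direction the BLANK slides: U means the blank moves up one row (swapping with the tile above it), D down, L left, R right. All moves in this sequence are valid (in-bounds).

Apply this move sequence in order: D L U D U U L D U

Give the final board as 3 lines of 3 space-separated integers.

Answer: 0 1 7
5 4 6
8 3 2

Derivation:
After move 1 (D):
1 4 7
5 3 6
8 2 0

After move 2 (L):
1 4 7
5 3 6
8 0 2

After move 3 (U):
1 4 7
5 0 6
8 3 2

After move 4 (D):
1 4 7
5 3 6
8 0 2

After move 5 (U):
1 4 7
5 0 6
8 3 2

After move 6 (U):
1 0 7
5 4 6
8 3 2

After move 7 (L):
0 1 7
5 4 6
8 3 2

After move 8 (D):
5 1 7
0 4 6
8 3 2

After move 9 (U):
0 1 7
5 4 6
8 3 2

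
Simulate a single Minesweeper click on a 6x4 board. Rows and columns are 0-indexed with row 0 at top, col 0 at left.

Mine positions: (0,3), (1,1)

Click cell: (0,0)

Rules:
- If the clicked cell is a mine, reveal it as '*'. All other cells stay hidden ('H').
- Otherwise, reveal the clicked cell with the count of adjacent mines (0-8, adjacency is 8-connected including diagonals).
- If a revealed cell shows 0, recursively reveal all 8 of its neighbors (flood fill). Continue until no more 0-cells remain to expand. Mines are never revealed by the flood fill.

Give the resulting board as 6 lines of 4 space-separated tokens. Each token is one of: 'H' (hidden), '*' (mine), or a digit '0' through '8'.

1 H H H
H H H H
H H H H
H H H H
H H H H
H H H H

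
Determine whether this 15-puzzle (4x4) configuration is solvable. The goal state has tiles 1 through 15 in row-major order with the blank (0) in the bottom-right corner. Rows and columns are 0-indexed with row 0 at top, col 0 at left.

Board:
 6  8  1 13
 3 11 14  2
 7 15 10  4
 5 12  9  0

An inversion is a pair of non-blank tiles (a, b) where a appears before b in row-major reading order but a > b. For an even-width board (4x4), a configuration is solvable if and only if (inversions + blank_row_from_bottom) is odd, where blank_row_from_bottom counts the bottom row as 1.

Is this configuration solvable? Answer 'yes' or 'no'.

Answer: no

Derivation:
Inversions: 45
Blank is in row 3 (0-indexed from top), which is row 1 counting from the bottom (bottom = 1).
45 + 1 = 46, which is even, so the puzzle is not solvable.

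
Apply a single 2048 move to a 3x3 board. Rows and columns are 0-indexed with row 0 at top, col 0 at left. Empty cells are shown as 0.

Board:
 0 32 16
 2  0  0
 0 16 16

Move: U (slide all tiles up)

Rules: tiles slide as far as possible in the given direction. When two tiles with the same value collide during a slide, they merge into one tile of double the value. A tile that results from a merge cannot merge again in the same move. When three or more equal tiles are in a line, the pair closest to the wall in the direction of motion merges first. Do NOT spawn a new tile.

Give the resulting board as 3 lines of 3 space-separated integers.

Answer:  2 32 32
 0 16  0
 0  0  0

Derivation:
Slide up:
col 0: [0, 2, 0] -> [2, 0, 0]
col 1: [32, 0, 16] -> [32, 16, 0]
col 2: [16, 0, 16] -> [32, 0, 0]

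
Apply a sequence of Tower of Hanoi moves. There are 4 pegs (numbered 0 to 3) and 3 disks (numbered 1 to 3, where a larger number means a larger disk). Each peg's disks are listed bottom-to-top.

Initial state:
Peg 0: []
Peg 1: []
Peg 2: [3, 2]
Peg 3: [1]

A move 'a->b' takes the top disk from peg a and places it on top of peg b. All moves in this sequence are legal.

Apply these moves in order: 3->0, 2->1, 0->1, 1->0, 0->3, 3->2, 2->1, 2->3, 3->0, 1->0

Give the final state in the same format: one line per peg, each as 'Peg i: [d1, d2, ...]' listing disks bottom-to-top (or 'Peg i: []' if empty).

After move 1 (3->0):
Peg 0: [1]
Peg 1: []
Peg 2: [3, 2]
Peg 3: []

After move 2 (2->1):
Peg 0: [1]
Peg 1: [2]
Peg 2: [3]
Peg 3: []

After move 3 (0->1):
Peg 0: []
Peg 1: [2, 1]
Peg 2: [3]
Peg 3: []

After move 4 (1->0):
Peg 0: [1]
Peg 1: [2]
Peg 2: [3]
Peg 3: []

After move 5 (0->3):
Peg 0: []
Peg 1: [2]
Peg 2: [3]
Peg 3: [1]

After move 6 (3->2):
Peg 0: []
Peg 1: [2]
Peg 2: [3, 1]
Peg 3: []

After move 7 (2->1):
Peg 0: []
Peg 1: [2, 1]
Peg 2: [3]
Peg 3: []

After move 8 (2->3):
Peg 0: []
Peg 1: [2, 1]
Peg 2: []
Peg 3: [3]

After move 9 (3->0):
Peg 0: [3]
Peg 1: [2, 1]
Peg 2: []
Peg 3: []

After move 10 (1->0):
Peg 0: [3, 1]
Peg 1: [2]
Peg 2: []
Peg 3: []

Answer: Peg 0: [3, 1]
Peg 1: [2]
Peg 2: []
Peg 3: []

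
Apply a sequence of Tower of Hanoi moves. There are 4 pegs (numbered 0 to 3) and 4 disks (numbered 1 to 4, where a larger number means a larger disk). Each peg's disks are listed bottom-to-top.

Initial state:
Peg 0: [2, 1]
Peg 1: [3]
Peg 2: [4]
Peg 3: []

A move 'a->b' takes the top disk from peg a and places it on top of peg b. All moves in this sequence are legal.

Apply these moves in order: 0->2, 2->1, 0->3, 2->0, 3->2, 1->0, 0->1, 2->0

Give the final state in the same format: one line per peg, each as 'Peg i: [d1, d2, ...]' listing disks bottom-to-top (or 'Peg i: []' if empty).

After move 1 (0->2):
Peg 0: [2]
Peg 1: [3]
Peg 2: [4, 1]
Peg 3: []

After move 2 (2->1):
Peg 0: [2]
Peg 1: [3, 1]
Peg 2: [4]
Peg 3: []

After move 3 (0->3):
Peg 0: []
Peg 1: [3, 1]
Peg 2: [4]
Peg 3: [2]

After move 4 (2->0):
Peg 0: [4]
Peg 1: [3, 1]
Peg 2: []
Peg 3: [2]

After move 5 (3->2):
Peg 0: [4]
Peg 1: [3, 1]
Peg 2: [2]
Peg 3: []

After move 6 (1->0):
Peg 0: [4, 1]
Peg 1: [3]
Peg 2: [2]
Peg 3: []

After move 7 (0->1):
Peg 0: [4]
Peg 1: [3, 1]
Peg 2: [2]
Peg 3: []

After move 8 (2->0):
Peg 0: [4, 2]
Peg 1: [3, 1]
Peg 2: []
Peg 3: []

Answer: Peg 0: [4, 2]
Peg 1: [3, 1]
Peg 2: []
Peg 3: []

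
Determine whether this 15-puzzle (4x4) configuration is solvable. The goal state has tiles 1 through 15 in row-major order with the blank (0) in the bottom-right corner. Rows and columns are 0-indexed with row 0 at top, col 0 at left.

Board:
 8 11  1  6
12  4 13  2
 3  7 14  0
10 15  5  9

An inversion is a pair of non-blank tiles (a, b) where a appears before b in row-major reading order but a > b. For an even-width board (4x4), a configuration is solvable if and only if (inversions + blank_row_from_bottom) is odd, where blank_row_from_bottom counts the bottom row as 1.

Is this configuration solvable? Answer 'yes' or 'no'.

Inversions: 43
Blank is in row 2 (0-indexed from top), which is row 2 counting from the bottom (bottom = 1).
43 + 2 = 45, which is odd, so the puzzle is solvable.

Answer: yes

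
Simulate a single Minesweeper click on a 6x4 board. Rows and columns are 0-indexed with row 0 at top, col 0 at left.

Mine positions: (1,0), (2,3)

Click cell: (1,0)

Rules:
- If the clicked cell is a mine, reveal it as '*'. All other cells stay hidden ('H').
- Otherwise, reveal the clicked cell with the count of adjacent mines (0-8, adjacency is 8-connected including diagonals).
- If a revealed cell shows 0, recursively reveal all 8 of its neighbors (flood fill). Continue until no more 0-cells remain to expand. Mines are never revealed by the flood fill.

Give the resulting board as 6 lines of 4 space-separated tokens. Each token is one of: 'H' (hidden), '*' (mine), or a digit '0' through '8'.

H H H H
* H H H
H H H H
H H H H
H H H H
H H H H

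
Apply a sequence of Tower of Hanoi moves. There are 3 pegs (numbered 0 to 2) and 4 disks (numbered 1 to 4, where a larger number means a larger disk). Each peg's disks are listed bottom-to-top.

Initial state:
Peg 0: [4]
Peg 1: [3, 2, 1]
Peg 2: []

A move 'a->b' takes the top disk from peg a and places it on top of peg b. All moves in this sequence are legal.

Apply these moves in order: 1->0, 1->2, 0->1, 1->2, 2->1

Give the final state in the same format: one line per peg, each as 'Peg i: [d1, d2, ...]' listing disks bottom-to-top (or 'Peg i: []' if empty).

Answer: Peg 0: [4]
Peg 1: [3, 1]
Peg 2: [2]

Derivation:
After move 1 (1->0):
Peg 0: [4, 1]
Peg 1: [3, 2]
Peg 2: []

After move 2 (1->2):
Peg 0: [4, 1]
Peg 1: [3]
Peg 2: [2]

After move 3 (0->1):
Peg 0: [4]
Peg 1: [3, 1]
Peg 2: [2]

After move 4 (1->2):
Peg 0: [4]
Peg 1: [3]
Peg 2: [2, 1]

After move 5 (2->1):
Peg 0: [4]
Peg 1: [3, 1]
Peg 2: [2]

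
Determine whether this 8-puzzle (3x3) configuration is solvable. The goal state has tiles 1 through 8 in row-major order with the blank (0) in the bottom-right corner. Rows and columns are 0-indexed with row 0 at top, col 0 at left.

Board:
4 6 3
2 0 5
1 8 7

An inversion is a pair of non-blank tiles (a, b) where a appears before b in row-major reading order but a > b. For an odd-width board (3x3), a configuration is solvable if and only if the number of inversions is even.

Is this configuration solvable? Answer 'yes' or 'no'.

Inversions (pairs i<j in row-major order where tile[i] > tile[j] > 0): 12
12 is even, so the puzzle is solvable.

Answer: yes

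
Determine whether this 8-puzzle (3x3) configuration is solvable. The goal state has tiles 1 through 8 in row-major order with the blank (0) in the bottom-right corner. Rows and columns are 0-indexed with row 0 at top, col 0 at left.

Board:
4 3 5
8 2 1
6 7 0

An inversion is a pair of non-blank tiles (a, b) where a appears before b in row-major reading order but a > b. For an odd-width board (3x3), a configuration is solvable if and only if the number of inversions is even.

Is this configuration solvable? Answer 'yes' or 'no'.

Inversions (pairs i<j in row-major order where tile[i] > tile[j] > 0): 12
12 is even, so the puzzle is solvable.

Answer: yes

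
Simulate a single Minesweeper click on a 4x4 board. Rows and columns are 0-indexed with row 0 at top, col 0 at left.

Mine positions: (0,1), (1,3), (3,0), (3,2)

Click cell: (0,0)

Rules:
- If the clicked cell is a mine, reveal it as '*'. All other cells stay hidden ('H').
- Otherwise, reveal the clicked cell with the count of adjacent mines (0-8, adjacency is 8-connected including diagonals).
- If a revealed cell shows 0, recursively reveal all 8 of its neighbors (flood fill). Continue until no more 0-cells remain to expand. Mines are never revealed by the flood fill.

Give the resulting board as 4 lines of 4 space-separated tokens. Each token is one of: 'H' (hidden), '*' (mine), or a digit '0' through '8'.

1 H H H
H H H H
H H H H
H H H H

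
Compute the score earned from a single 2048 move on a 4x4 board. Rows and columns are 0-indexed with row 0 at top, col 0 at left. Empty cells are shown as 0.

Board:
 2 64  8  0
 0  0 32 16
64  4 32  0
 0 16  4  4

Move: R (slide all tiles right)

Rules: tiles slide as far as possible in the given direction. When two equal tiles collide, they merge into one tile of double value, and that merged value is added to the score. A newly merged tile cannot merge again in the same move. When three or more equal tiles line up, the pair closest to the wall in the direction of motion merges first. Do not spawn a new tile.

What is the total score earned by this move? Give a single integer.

Slide right:
row 0: [2, 64, 8, 0] -> [0, 2, 64, 8]  score +0 (running 0)
row 1: [0, 0, 32, 16] -> [0, 0, 32, 16]  score +0 (running 0)
row 2: [64, 4, 32, 0] -> [0, 64, 4, 32]  score +0 (running 0)
row 3: [0, 16, 4, 4] -> [0, 0, 16, 8]  score +8 (running 8)
Board after move:
 0  2 64  8
 0  0 32 16
 0 64  4 32
 0  0 16  8

Answer: 8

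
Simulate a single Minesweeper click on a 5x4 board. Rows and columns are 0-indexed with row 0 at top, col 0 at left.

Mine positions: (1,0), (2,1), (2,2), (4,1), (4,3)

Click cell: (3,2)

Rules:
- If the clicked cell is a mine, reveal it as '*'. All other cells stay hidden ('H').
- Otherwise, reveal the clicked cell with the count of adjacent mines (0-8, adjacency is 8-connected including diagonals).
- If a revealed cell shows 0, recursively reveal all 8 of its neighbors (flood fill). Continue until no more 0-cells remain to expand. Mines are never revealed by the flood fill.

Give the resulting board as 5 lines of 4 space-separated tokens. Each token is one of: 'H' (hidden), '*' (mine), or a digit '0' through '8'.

H H H H
H H H H
H H H H
H H 4 H
H H H H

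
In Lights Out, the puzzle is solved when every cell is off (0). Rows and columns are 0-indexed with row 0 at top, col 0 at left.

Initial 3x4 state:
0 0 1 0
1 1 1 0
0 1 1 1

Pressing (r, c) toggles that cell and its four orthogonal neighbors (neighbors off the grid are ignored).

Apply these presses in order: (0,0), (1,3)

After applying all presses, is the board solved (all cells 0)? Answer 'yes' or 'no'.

Answer: no

Derivation:
After press 1 at (0,0):
1 1 1 0
0 1 1 0
0 1 1 1

After press 2 at (1,3):
1 1 1 1
0 1 0 1
0 1 1 0

Lights still on: 8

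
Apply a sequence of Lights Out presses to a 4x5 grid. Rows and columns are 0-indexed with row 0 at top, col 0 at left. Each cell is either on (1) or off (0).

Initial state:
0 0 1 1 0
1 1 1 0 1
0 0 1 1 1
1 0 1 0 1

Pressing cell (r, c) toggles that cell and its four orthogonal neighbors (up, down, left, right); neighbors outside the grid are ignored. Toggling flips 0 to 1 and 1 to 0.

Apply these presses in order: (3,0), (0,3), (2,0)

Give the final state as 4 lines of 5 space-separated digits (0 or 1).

After press 1 at (3,0):
0 0 1 1 0
1 1 1 0 1
1 0 1 1 1
0 1 1 0 1

After press 2 at (0,3):
0 0 0 0 1
1 1 1 1 1
1 0 1 1 1
0 1 1 0 1

After press 3 at (2,0):
0 0 0 0 1
0 1 1 1 1
0 1 1 1 1
1 1 1 0 1

Answer: 0 0 0 0 1
0 1 1 1 1
0 1 1 1 1
1 1 1 0 1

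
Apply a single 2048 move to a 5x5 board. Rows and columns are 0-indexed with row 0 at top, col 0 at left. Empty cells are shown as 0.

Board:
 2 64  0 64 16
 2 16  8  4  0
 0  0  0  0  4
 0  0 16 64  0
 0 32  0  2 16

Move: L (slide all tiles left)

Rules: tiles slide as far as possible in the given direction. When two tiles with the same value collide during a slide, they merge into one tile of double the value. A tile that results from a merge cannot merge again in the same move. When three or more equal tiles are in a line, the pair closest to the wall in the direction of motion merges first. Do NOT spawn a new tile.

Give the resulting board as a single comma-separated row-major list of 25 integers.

Slide left:
row 0: [2, 64, 0, 64, 16] -> [2, 128, 16, 0, 0]
row 1: [2, 16, 8, 4, 0] -> [2, 16, 8, 4, 0]
row 2: [0, 0, 0, 0, 4] -> [4, 0, 0, 0, 0]
row 3: [0, 0, 16, 64, 0] -> [16, 64, 0, 0, 0]
row 4: [0, 32, 0, 2, 16] -> [32, 2, 16, 0, 0]

Answer: 2, 128, 16, 0, 0, 2, 16, 8, 4, 0, 4, 0, 0, 0, 0, 16, 64, 0, 0, 0, 32, 2, 16, 0, 0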